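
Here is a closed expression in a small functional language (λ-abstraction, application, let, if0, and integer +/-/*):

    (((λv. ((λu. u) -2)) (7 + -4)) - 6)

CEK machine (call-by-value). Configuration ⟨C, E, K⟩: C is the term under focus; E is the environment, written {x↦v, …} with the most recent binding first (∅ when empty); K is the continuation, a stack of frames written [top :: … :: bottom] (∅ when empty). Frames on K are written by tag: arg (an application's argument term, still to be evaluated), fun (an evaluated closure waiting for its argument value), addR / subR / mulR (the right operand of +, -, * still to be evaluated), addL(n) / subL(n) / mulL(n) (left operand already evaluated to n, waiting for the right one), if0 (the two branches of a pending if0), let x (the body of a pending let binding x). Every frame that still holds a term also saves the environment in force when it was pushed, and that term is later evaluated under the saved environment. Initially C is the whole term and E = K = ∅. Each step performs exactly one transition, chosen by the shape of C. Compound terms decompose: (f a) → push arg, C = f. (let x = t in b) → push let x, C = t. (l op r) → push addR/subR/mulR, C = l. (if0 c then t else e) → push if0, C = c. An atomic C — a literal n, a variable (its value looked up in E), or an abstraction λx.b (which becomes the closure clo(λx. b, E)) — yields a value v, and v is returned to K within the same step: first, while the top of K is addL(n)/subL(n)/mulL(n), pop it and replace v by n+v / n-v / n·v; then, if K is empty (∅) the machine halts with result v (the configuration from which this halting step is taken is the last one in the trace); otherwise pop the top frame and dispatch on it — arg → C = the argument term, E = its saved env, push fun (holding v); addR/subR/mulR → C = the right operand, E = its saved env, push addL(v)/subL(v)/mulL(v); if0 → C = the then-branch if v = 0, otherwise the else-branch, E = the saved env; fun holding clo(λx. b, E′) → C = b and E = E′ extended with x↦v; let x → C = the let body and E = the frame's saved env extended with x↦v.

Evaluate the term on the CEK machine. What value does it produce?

Answer: -8

Derivation:
0. ⟨C=(((λv. ((λu. u) -2)) (7 + -4)) - 6); E=∅; K=∅⟩
1. ⟨C=((λv. ((λu. u) -2)) (7 + -4)); E=∅; K=[subR]⟩
2. ⟨C=(λv. ((λu. u) -2)); E=∅; K=[arg :: subR]⟩
3. ⟨C=(7 + -4); E=∅; K=[fun :: subR]⟩
4. ⟨C=7; E=∅; K=[addR :: fun :: subR]⟩
5. ⟨C=-4; E=∅; K=[addL(7) :: fun :: subR]⟩
6. ⟨C=((λu. u) -2); E={v↦3}; K=[subR]⟩
7. ⟨C=(λu. u); E={v↦3}; K=[arg :: subR]⟩
8. ⟨C=-2; E={v↦3}; K=[fun :: subR]⟩
9. ⟨C=u; E={u↦-2, v↦3}; K=[subR]⟩
10. ⟨C=6; E=∅; K=[subL(-2)]⟩
→ final value -8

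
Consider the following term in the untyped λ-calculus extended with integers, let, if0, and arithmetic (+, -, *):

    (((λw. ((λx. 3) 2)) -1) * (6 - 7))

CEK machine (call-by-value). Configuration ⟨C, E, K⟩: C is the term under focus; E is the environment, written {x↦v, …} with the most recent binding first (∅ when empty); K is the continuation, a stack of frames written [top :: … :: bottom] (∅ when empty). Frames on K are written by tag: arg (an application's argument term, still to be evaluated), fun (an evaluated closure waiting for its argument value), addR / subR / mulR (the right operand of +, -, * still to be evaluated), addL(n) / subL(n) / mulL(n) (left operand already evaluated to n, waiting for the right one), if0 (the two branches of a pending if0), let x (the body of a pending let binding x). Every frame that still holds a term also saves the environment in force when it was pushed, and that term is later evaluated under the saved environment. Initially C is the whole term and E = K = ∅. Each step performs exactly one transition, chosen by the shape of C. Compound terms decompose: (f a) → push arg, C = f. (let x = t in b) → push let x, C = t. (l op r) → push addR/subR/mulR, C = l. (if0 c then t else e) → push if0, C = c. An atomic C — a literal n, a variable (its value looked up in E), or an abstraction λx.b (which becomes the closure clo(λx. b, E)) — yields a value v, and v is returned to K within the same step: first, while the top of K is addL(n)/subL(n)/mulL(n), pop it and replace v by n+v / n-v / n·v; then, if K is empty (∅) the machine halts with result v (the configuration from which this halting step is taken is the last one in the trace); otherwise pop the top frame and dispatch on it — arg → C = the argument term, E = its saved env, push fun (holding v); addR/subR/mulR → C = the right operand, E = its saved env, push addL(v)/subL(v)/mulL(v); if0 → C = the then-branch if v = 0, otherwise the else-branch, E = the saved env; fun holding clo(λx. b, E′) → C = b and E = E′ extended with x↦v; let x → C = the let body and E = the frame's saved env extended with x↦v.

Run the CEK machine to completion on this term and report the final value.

0. ⟨C=(((λw. ((λx. 3) 2)) -1) * (6 - 7)); E=∅; K=∅⟩
1. ⟨C=((λw. ((λx. 3) 2)) -1); E=∅; K=[mulR]⟩
2. ⟨C=(λw. ((λx. 3) 2)); E=∅; K=[arg :: mulR]⟩
3. ⟨C=-1; E=∅; K=[fun :: mulR]⟩
4. ⟨C=((λx. 3) 2); E={w↦-1}; K=[mulR]⟩
5. ⟨C=(λx. 3); E={w↦-1}; K=[arg :: mulR]⟩
6. ⟨C=2; E={w↦-1}; K=[fun :: mulR]⟩
7. ⟨C=3; E={x↦2, w↦-1}; K=[mulR]⟩
8. ⟨C=(6 - 7); E=∅; K=[mulL(3)]⟩
9. ⟨C=6; E=∅; K=[subR :: mulL(3)]⟩
10. ⟨C=7; E=∅; K=[subL(6) :: mulL(3)]⟩
→ final value -3

Answer: -3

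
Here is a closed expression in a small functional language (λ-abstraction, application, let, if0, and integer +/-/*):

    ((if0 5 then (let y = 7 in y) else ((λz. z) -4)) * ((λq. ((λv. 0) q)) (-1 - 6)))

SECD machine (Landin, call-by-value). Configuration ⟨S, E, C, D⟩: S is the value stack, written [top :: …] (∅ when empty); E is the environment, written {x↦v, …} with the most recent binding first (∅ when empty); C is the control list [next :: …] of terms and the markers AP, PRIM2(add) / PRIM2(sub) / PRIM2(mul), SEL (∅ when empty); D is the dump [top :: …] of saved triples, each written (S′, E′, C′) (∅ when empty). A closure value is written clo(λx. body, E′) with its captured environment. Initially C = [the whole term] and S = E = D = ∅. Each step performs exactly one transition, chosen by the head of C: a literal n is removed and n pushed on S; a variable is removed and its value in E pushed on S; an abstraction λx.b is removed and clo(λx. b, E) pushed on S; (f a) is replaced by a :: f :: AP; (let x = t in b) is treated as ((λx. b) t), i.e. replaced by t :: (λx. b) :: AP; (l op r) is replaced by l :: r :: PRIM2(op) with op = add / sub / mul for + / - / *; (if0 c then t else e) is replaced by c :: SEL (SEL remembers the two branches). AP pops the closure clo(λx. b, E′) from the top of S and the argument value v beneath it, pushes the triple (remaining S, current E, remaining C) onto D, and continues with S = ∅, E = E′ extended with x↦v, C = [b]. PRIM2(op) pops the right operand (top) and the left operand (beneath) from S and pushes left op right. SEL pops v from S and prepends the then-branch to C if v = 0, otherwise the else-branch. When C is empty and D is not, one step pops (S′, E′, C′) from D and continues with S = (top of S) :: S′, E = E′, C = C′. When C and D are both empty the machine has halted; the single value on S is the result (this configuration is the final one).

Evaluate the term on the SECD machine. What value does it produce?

Answer: 0

Machine steps:
[0] [S=∅ | E=∅ | C=[((if0 5 then (let y = 7 in y) else ((λz. z) -4)) * ((λq. ((λv. 0) q)) (-1 - 6)))] | D=∅]
[1] [S=∅ | E=∅ | C=[(if0 5 then (let y = 7 in y) else ((λz. z) -4)) :: ((λq. ((λv. 0) q)) (-1 - 6)) :: PRIM2(mul)] | D=∅]
[2] [S=∅ | E=∅ | C=[5 :: SEL :: ((λq. ((λv. 0) q)) (-1 - 6)) :: PRIM2(mul)] | D=∅]
[3] [S=[5] | E=∅ | C=[SEL :: ((λq. ((λv. 0) q)) (-1 - 6)) :: PRIM2(mul)] | D=∅]
[4] [S=∅ | E=∅ | C=[((λz. z) -4) :: ((λq. ((λv. 0) q)) (-1 - 6)) :: PRIM2(mul)] | D=∅]
[5] [S=∅ | E=∅ | C=[-4 :: (λz. z) :: AP :: ((λq. ((λv. 0) q)) (-1 - 6)) :: PRIM2(mul)] | D=∅]
[6] [S=[-4] | E=∅ | C=[(λz. z) :: AP :: ((λq. ((λv. 0) q)) (-1 - 6)) :: PRIM2(mul)] | D=∅]
[7] [S=[clo(λz. z, ∅) :: -4] | E=∅ | C=[AP :: ((λq. ((λv. 0) q)) (-1 - 6)) :: PRIM2(mul)] | D=∅]
[8] [S=∅ | E={z↦-4} | C=[z] | D=[(∅, ∅, [((λq. ((λv. 0) q)) (-1 - 6)) :: PRIM2(mul)])]]
[9] [S=[-4] | E={z↦-4} | C=∅ | D=[(∅, ∅, [((λq. ((λv. 0) q)) (-1 - 6)) :: PRIM2(mul)])]]
[10] [S=[-4] | E=∅ | C=[((λq. ((λv. 0) q)) (-1 - 6)) :: PRIM2(mul)] | D=∅]
[11] [S=[-4] | E=∅ | C=[(-1 - 6) :: (λq. ((λv. 0) q)) :: AP :: PRIM2(mul)] | D=∅]
[12] [S=[-4] | E=∅ | C=[-1 :: 6 :: PRIM2(sub) :: (λq. ((λv. 0) q)) :: AP :: PRIM2(mul)] | D=∅]
[13] [S=[-1 :: -4] | E=∅ | C=[6 :: PRIM2(sub) :: (λq. ((λv. 0) q)) :: AP :: PRIM2(mul)] | D=∅]
[14] [S=[6 :: -1 :: -4] | E=∅ | C=[PRIM2(sub) :: (λq. ((λv. 0) q)) :: AP :: PRIM2(mul)] | D=∅]
[15] [S=[-7 :: -4] | E=∅ | C=[(λq. ((λv. 0) q)) :: AP :: PRIM2(mul)] | D=∅]
[16] [S=[clo(λq. ((λv. 0) q), ∅) :: -7 :: -4] | E=∅ | C=[AP :: PRIM2(mul)] | D=∅]
[17] [S=∅ | E={q↦-7} | C=[((λv. 0) q)] | D=[([-4], ∅, [PRIM2(mul)])]]
[18] [S=∅ | E={q↦-7} | C=[q :: (λv. 0) :: AP] | D=[([-4], ∅, [PRIM2(mul)])]]
[19] [S=[-7] | E={q↦-7} | C=[(λv. 0) :: AP] | D=[([-4], ∅, [PRIM2(mul)])]]
[20] [S=[clo(λv. 0, {q↦-7}) :: -7] | E={q↦-7} | C=[AP] | D=[([-4], ∅, [PRIM2(mul)])]]
[21] [S=∅ | E={v↦-7, q↦-7} | C=[0] | D=[(∅, {q↦-7}, ∅) :: ([-4], ∅, [PRIM2(mul)])]]
[22] [S=[0] | E={v↦-7, q↦-7} | C=∅ | D=[(∅, {q↦-7}, ∅) :: ([-4], ∅, [PRIM2(mul)])]]
[23] [S=[0] | E={q↦-7} | C=∅ | D=[([-4], ∅, [PRIM2(mul)])]]
[24] [S=[0 :: -4] | E=∅ | C=[PRIM2(mul)] | D=∅]
[25] [S=[0] | E=∅ | C=∅ | D=∅]
→ final value 0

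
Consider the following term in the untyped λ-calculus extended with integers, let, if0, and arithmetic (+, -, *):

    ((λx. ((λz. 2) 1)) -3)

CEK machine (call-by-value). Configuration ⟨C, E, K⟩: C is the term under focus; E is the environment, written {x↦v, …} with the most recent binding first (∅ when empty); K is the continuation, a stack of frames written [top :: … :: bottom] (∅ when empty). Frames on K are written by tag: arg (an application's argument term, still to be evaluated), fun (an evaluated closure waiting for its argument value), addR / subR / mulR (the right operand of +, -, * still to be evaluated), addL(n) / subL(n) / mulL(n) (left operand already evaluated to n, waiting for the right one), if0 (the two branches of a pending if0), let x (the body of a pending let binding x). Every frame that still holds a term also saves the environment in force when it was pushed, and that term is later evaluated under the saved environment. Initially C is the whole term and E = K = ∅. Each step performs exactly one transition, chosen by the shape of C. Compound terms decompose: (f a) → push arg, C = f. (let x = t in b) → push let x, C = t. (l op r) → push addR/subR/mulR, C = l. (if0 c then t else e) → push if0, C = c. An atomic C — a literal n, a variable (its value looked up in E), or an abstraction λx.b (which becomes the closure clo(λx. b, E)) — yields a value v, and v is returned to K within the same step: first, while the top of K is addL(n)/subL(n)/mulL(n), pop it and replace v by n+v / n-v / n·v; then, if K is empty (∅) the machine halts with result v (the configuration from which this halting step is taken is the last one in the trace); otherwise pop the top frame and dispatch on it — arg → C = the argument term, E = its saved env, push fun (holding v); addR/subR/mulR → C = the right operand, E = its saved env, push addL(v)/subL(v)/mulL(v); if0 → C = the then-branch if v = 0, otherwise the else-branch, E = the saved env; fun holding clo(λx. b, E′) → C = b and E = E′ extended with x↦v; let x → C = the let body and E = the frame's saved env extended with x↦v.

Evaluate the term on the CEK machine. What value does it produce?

[0] [C=((λx. ((λz. 2) 1)) -3) | E=∅ | K=∅]
[1] [C=(λx. ((λz. 2) 1)) | E=∅ | K=[arg]]
[2] [C=-3 | E=∅ | K=[fun]]
[3] [C=((λz. 2) 1) | E={x↦-3} | K=∅]
[4] [C=(λz. 2) | E={x↦-3} | K=[arg]]
[5] [C=1 | E={x↦-3} | K=[fun]]
[6] [C=2 | E={z↦1, x↦-3} | K=∅]
→ final value 2

Answer: 2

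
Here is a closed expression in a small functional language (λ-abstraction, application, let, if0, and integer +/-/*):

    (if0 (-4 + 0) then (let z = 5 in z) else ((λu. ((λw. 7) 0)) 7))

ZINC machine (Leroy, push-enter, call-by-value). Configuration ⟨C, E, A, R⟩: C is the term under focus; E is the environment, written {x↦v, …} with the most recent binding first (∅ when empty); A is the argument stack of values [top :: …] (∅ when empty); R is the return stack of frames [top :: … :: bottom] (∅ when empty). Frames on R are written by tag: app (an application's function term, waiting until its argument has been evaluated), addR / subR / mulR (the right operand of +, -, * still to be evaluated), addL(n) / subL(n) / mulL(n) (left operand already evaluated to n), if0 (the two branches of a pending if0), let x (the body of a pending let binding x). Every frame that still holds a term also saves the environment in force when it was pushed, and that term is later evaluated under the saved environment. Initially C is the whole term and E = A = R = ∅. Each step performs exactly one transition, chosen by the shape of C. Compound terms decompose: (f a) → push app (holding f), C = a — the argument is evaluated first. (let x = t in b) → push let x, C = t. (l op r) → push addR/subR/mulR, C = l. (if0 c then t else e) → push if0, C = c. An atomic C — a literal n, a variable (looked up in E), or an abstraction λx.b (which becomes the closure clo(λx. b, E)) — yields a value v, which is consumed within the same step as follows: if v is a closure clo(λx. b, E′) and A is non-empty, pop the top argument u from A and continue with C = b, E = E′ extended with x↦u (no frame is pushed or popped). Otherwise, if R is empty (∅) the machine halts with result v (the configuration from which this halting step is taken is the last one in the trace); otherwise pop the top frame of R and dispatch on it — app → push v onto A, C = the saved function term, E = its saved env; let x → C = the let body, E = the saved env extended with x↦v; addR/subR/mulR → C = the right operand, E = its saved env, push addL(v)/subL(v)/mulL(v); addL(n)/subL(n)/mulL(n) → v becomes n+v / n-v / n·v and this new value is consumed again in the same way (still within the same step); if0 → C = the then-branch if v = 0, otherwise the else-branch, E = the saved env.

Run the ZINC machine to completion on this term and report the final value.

t=0: <C=(if0 (-4 + 0) then (let z = 5 in z) else ((λu. ((λw. 7) 0)) 7)), E=∅, A=∅, R=∅>
t=1: <C=(-4 + 0), E=∅, A=∅, R=[if0]>
t=2: <C=-4, E=∅, A=∅, R=[addR :: if0]>
t=3: <C=0, E=∅, A=∅, R=[addL(-4) :: if0]>
t=4: <C=((λu. ((λw. 7) 0)) 7), E=∅, A=∅, R=∅>
t=5: <C=7, E=∅, A=∅, R=[app]>
t=6: <C=(λu. ((λw. 7) 0)), E=∅, A=[7], R=∅>
t=7: <C=((λw. 7) 0), E={u↦7}, A=∅, R=∅>
t=8: <C=0, E={u↦7}, A=∅, R=[app]>
t=9: <C=(λw. 7), E={u↦7}, A=[0], R=∅>
t=10: <C=7, E={w↦0, u↦7}, A=∅, R=∅>
→ final value 7

Answer: 7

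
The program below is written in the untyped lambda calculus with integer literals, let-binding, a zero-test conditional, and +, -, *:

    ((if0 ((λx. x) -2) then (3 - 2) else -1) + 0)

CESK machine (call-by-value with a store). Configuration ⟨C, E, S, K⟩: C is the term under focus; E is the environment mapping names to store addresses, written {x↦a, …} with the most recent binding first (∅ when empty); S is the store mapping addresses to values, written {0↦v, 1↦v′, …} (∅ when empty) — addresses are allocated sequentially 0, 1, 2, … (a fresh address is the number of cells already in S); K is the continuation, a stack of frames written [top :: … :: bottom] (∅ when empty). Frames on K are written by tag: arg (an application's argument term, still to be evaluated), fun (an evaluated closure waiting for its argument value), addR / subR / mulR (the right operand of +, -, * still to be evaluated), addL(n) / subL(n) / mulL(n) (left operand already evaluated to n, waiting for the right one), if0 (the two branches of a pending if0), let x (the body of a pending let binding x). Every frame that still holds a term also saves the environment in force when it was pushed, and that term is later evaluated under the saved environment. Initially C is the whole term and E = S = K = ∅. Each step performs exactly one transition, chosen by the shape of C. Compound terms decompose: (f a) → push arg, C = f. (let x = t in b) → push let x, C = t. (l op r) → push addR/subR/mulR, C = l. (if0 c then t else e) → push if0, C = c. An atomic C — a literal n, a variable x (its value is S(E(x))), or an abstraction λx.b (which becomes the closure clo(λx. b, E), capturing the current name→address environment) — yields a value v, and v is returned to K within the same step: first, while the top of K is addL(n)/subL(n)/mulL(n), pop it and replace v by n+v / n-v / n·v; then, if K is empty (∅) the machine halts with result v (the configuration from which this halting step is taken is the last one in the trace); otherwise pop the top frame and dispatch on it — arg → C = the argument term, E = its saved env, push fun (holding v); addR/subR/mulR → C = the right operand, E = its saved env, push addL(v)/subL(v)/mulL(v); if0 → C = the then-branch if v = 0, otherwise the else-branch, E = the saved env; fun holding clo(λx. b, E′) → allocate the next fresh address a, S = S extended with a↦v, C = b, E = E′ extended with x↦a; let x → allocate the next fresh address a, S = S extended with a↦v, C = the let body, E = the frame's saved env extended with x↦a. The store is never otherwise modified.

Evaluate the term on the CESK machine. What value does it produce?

Answer: -1

Execution trace:
[0] [C=((if0 ((λx. x) -2) then (3 - 2) else -1) + 0) | E=∅ | S=∅ | K=∅]
[1] [C=(if0 ((λx. x) -2) then (3 - 2) else -1) | E=∅ | S=∅ | K=[addR]]
[2] [C=((λx. x) -2) | E=∅ | S=∅ | K=[if0 :: addR]]
[3] [C=(λx. x) | E=∅ | S=∅ | K=[arg :: if0 :: addR]]
[4] [C=-2 | E=∅ | S=∅ | K=[fun :: if0 :: addR]]
[5] [C=x | E={x↦0} | S={0↦-2} | K=[if0 :: addR]]
[6] [C=-1 | E=∅ | S={0↦-2} | K=[addR]]
[7] [C=0 | E=∅ | S={0↦-2} | K=[addL(-1)]]
→ final value -1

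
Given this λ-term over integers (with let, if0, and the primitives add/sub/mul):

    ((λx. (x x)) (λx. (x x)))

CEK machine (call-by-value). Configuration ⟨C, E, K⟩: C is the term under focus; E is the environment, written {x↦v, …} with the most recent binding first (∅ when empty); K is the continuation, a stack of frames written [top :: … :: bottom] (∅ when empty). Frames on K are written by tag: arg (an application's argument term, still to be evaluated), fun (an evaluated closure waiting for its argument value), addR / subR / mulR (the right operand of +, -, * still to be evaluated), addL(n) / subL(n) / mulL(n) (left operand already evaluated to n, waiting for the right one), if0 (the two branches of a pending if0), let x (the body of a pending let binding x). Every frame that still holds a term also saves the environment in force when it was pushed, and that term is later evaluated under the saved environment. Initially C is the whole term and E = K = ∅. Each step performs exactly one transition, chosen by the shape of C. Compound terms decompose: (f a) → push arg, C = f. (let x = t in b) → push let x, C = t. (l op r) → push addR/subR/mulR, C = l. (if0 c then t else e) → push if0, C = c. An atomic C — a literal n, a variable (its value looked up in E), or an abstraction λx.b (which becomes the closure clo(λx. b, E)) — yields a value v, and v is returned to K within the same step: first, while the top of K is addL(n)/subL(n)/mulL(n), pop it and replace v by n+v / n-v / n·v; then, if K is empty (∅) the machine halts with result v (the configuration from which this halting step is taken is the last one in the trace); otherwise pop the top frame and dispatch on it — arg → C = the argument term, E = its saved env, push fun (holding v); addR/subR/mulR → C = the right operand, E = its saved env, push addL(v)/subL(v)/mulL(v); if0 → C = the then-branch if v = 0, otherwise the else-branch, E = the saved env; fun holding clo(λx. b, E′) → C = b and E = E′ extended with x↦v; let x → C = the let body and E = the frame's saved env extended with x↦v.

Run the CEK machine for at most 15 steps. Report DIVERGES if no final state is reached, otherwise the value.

Answer: DIVERGES (no final state within 15 steps)

Machine steps:
[0] <C=((λx. (x x)) (λx. (x x))), E=∅, K=∅>
[1] <C=(λx. (x x)), E=∅, K=[arg]>
[2] <C=(λx. (x x)), E=∅, K=[fun]>
[3] <C=(x x), E={x↦clo(λx. (x x), ∅)}, K=∅>
[4] <C=x, E={x↦clo(λx. (x x), ∅)}, K=[arg]>
[5] <C=x, E={x↦clo(λx. (x x), ∅)}, K=[fun]>
… configuration repeats with period 3 (steps 3–5 recur indefinitely) …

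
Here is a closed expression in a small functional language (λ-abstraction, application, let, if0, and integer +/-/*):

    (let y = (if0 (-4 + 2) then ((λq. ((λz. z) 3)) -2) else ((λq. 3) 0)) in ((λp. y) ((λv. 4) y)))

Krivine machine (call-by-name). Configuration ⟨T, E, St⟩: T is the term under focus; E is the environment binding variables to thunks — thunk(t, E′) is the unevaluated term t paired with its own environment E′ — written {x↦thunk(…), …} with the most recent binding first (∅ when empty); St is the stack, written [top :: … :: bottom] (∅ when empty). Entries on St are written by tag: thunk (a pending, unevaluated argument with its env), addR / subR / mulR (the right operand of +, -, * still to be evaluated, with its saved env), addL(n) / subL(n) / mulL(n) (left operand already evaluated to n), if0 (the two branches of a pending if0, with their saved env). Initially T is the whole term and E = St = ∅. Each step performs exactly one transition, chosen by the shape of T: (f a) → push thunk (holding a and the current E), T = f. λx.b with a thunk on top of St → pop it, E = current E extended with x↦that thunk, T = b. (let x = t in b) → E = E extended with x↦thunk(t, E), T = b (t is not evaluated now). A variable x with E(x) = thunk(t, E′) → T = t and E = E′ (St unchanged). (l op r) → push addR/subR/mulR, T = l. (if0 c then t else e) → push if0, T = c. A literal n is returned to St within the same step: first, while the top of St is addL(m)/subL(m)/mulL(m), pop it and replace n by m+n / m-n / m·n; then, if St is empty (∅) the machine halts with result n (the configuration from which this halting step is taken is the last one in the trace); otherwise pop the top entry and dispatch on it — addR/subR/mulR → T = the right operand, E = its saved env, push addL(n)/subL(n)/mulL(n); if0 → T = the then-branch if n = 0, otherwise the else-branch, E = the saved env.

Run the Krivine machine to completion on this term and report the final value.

Answer: 3

Derivation:
t=0: <T=(let y = (if0 (-4 + 2) then ((λq. ((λz. z) 3)) -2) else ((λq. 3) 0)) in ((λp. y) ((λv. 4) y))), E=∅, St=∅>
t=1: <T=((λp. y) ((λv. 4) y)), E={y↦thunk((if0 (-4 + 2) then ((λq. ((λz. z) 3)) -2) else ((λq. 3) 0)), ∅)}, St=∅>
t=2: <T=(λp. y), E={y↦thunk((if0 (-4 + 2) then ((λq. ((λz. z) 3)) -2) else ((λq. 3) 0)), ∅)}, St=[thunk]>
t=3: <T=y, E={p↦thunk(((λv. 4) y), {y↦thunk((if0 (-4 + 2) then ((λq. ((λz. z) 3)) -2) else ((λq. 3) 0)), ∅)}), y↦thunk((if0 (-4 + 2) then ((λq. ((λz. z) 3)) -2) else ((λq. 3) 0)), ∅)}, St=∅>
t=4: <T=(if0 (-4 + 2) then ((λq. ((λz. z) 3)) -2) else ((λq. 3) 0)), E=∅, St=∅>
t=5: <T=(-4 + 2), E=∅, St=[if0]>
t=6: <T=-4, E=∅, St=[addR :: if0]>
t=7: <T=2, E=∅, St=[addL(-4) :: if0]>
t=8: <T=((λq. 3) 0), E=∅, St=∅>
t=9: <T=(λq. 3), E=∅, St=[thunk]>
t=10: <T=3, E={q↦thunk(0, ∅)}, St=∅>
→ final value 3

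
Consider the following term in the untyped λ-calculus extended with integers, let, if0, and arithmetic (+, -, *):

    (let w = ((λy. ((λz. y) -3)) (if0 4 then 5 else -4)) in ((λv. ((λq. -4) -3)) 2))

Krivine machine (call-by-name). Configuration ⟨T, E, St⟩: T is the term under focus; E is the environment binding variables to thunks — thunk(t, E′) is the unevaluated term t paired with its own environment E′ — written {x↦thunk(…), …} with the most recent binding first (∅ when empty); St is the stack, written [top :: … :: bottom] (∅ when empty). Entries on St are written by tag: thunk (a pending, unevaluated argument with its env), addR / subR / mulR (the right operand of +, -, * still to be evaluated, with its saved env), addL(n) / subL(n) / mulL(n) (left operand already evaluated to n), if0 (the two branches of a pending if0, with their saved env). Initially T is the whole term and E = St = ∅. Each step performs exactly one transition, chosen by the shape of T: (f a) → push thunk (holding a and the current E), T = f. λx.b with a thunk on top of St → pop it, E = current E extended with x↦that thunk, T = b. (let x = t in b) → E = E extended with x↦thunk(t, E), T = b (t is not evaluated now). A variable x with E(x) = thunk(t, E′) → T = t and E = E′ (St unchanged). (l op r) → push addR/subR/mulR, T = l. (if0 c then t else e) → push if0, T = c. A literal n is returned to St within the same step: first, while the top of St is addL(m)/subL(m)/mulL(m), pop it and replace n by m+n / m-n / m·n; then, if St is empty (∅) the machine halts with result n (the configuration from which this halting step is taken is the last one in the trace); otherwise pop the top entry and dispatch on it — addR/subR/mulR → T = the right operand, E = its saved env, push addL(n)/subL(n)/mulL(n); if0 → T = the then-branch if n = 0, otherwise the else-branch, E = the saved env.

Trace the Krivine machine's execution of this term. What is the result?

Answer: -4

Derivation:
0. <T=(let w = ((λy. ((λz. y) -3)) (if0 4 then 5 else -4)) in ((λv. ((λq. -4) -3)) 2)), E=∅, St=∅>
1. <T=((λv. ((λq. -4) -3)) 2), E={w↦thunk(((λy. ((λz. y) -3)) (if0 4 then 5 else -4)), ∅)}, St=∅>
2. <T=(λv. ((λq. -4) -3)), E={w↦thunk(((λy. ((λz. y) -3)) (if0 4 then 5 else -4)), ∅)}, St=[thunk]>
3. <T=((λq. -4) -3), E={v↦thunk(2, {w↦thunk(((λy. ((λz. y) -3)) (if0 4 then 5 else -4)), ∅)}), w↦thunk(((λy. ((λz. y) -3)) (if0 4 then 5 else -4)), ∅)}, St=∅>
4. <T=(λq. -4), E={v↦thunk(2, {w↦thunk(((λy. ((λz. y) -3)) (if0 4 then 5 else -4)), ∅)}), w↦thunk(((λy. ((λz. y) -3)) (if0 4 then 5 else -4)), ∅)}, St=[thunk]>
5. <T=-4, E={q↦thunk(-3, {v↦thunk(2, {w↦thunk(((λy. ((λz. y) -3)) (if0 4 then 5 else -4)), ∅)}), w↦thunk(((λy. ((λz. y) -3)) (if0 4 then 5 else -4)), ∅)}), v↦thunk(2, {w↦thunk(((λy. ((λz. y) -3)) (if0 4 then 5 else -4)), ∅)}), w↦thunk(((λy. ((λz. y) -3)) (if0 4 then 5 else -4)), ∅)}, St=∅>
→ final value -4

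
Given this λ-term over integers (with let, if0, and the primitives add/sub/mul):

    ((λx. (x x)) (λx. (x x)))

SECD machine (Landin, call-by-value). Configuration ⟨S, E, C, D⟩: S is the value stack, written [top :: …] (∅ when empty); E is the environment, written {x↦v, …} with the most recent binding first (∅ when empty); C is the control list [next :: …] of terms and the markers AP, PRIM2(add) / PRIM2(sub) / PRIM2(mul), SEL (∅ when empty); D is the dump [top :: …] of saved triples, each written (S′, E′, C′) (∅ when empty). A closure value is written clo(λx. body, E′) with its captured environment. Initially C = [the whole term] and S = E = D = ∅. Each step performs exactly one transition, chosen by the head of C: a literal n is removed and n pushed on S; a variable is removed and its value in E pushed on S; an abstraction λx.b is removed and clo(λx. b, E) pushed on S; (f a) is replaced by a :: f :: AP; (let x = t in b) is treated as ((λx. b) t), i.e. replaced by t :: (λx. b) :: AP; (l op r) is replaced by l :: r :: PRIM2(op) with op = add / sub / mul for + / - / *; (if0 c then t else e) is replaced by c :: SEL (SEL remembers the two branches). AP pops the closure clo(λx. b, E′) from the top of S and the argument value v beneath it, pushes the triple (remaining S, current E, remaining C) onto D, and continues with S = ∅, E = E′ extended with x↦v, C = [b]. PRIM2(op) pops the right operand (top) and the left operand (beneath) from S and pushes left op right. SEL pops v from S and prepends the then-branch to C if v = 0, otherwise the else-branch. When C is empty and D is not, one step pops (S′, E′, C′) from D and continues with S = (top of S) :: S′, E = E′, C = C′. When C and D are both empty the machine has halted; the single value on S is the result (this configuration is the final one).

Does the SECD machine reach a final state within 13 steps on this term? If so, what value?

step 0: ⟨S=∅; E=∅; C=[((λx. (x x)) (λx. (x x)))]; D=∅⟩
step 1: ⟨S=∅; E=∅; C=[(λx. (x x)) :: (λx. (x x)) :: AP]; D=∅⟩
step 2: ⟨S=[clo(λx. (x x), ∅)]; E=∅; C=[(λx. (x x)) :: AP]; D=∅⟩
step 3: ⟨S=[clo(λx. (x x), ∅) :: clo(λx. (x x), ∅)]; E=∅; C=[AP]; D=∅⟩
step 4: ⟨S=∅; E={x↦clo(λx. (x x), ∅)}; C=[(x x)]; D=[(∅, ∅, ∅)]⟩
step 5: ⟨S=∅; E={x↦clo(λx. (x x), ∅)}; C=[x :: x :: AP]; D=[(∅, ∅, ∅)]⟩
step 6: ⟨S=[clo(λx. (x x), ∅)]; E={x↦clo(λx. (x x), ∅)}; C=[x :: AP]; D=[(∅, ∅, ∅)]⟩
step 7: ⟨S=[clo(λx. (x x), ∅) :: clo(λx. (x x), ∅)]; E={x↦clo(λx. (x x), ∅)}; C=[AP]; D=[(∅, ∅, ∅)]⟩
step 8: ⟨S=∅; E={x↦clo(λx. (x x), ∅)}; C=[(x x)]; D=[(∅, {x↦clo(λx. (x x), ∅)}, ∅) :: (∅, ∅, ∅)]⟩
step 9: ⟨S=∅; E={x↦clo(λx. (x x), ∅)}; C=[x :: x :: AP]; D=[(∅, {x↦clo(λx. (x x), ∅)}, ∅) :: (∅, ∅, ∅)]⟩
step 10: ⟨S=[clo(λx. (x x), ∅)]; E={x↦clo(λx. (x x), ∅)}; C=[x :: AP]; D=[(∅, {x↦clo(λx. (x x), ∅)}, ∅) :: (∅, ∅, ∅)]⟩
step 11: ⟨S=[clo(λx. (x x), ∅) :: clo(λx. (x x), ∅)]; E={x↦clo(λx. (x x), ∅)}; C=[AP]; D=[(∅, {x↦clo(λx. (x x), ∅)}, ∅) :: (∅, ∅, ∅)]⟩
step 12: ⟨S=∅; E={x↦clo(λx. (x x), ∅)}; C=[(x x)]; D=[(∅, {x↦clo(λx. (x x), ∅)}, ∅) :: (∅, {x↦clo(λx. (x x), ∅)}, ∅) :: (∅, ∅, ∅)]⟩
step 13: ⟨S=∅; E={x↦clo(λx. (x x), ∅)}; C=[x :: x :: AP]; D=[(∅, {x↦clo(λx. (x x), ∅)}, ∅) :: (∅, {x↦clo(λx. (x x), ∅)}, ∅) :: (∅, ∅, ∅)]⟩
→ 13 transitions taken and the configuration is still not final: no result within 13 steps

Answer: DIVERGES (no final state within 13 steps)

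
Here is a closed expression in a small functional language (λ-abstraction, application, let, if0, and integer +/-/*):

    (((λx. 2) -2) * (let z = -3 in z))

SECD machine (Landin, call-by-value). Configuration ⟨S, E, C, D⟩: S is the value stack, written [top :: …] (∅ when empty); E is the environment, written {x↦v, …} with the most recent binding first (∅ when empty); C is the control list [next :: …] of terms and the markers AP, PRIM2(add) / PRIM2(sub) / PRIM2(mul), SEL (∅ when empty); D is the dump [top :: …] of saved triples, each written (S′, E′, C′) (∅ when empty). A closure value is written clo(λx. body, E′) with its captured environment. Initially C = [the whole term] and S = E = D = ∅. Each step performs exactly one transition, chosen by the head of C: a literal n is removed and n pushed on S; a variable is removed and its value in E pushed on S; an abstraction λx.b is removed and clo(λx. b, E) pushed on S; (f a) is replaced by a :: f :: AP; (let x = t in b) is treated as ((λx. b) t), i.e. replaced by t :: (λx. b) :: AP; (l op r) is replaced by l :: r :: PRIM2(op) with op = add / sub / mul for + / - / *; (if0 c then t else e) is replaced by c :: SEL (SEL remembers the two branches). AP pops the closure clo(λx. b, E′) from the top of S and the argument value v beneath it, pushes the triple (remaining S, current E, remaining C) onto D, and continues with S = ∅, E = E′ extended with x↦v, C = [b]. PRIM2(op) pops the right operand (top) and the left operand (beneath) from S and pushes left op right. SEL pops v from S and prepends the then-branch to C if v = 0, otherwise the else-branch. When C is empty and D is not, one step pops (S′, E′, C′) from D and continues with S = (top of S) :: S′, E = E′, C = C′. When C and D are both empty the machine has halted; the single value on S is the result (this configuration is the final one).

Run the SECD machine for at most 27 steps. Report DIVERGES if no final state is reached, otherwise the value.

0. [S=∅ | E=∅ | C=[(((λx. 2) -2) * (let z = -3 in z))] | D=∅]
1. [S=∅ | E=∅ | C=[((λx. 2) -2) :: (let z = -3 in z) :: PRIM2(mul)] | D=∅]
2. [S=∅ | E=∅ | C=[-2 :: (λx. 2) :: AP :: (let z = -3 in z) :: PRIM2(mul)] | D=∅]
3. [S=[-2] | E=∅ | C=[(λx. 2) :: AP :: (let z = -3 in z) :: PRIM2(mul)] | D=∅]
4. [S=[clo(λx. 2, ∅) :: -2] | E=∅ | C=[AP :: (let z = -3 in z) :: PRIM2(mul)] | D=∅]
5. [S=∅ | E={x↦-2} | C=[2] | D=[(∅, ∅, [(let z = -3 in z) :: PRIM2(mul)])]]
6. [S=[2] | E={x↦-2} | C=∅ | D=[(∅, ∅, [(let z = -3 in z) :: PRIM2(mul)])]]
7. [S=[2] | E=∅ | C=[(let z = -3 in z) :: PRIM2(mul)] | D=∅]
8. [S=[2] | E=∅ | C=[-3 :: (λz. z) :: AP :: PRIM2(mul)] | D=∅]
9. [S=[-3 :: 2] | E=∅ | C=[(λz. z) :: AP :: PRIM2(mul)] | D=∅]
10. [S=[clo(λz. z, ∅) :: -3 :: 2] | E=∅ | C=[AP :: PRIM2(mul)] | D=∅]
11. [S=∅ | E={z↦-3} | C=[z] | D=[([2], ∅, [PRIM2(mul)])]]
12. [S=[-3] | E={z↦-3} | C=∅ | D=[([2], ∅, [PRIM2(mul)])]]
13. [S=[-3 :: 2] | E=∅ | C=[PRIM2(mul)] | D=∅]
14. [S=[-6] | E=∅ | C=∅ | D=∅]
→ final value -6

Answer: -6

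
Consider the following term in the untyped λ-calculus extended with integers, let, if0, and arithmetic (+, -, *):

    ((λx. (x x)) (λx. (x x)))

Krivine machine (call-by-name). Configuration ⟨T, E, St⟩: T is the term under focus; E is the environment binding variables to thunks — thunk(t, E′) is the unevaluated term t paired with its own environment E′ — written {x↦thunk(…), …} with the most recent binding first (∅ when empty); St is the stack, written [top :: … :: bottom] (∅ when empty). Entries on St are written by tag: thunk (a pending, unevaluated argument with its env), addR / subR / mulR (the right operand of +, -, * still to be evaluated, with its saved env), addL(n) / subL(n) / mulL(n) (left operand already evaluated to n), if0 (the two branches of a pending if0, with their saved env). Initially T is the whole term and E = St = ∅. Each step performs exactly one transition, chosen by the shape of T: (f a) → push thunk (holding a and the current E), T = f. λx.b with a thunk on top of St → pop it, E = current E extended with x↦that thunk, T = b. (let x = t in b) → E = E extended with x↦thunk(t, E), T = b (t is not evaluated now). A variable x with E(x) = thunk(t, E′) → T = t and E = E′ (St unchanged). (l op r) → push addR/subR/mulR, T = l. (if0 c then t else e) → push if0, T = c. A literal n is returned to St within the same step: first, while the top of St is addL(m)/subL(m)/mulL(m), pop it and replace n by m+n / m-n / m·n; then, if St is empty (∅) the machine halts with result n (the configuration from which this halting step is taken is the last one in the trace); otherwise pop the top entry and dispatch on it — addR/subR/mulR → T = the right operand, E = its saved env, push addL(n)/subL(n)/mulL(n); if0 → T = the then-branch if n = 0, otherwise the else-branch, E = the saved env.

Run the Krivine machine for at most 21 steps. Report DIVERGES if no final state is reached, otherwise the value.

Answer: DIVERGES (no final state within 21 steps)

Machine steps:
step 0: <T=((λx. (x x)) (λx. (x x))), E=∅, St=∅>
step 1: <T=(λx. (x x)), E=∅, St=[thunk]>
step 2: <T=(x x), E={x↦thunk((λx. (x x)), ∅)}, St=∅>
step 3: <T=x, E={x↦thunk((λx. (x x)), ∅)}, St=[thunk]>
step 4: <T=(λx. (x x)), E=∅, St=[thunk]>
step 5: <T=(x x), E={x↦thunk(x, {x↦thunk((λx. (x x)), ∅)})}, St=∅>
step 6: <T=x, E={x↦thunk(x, {x↦thunk((λx. (x x)), ∅)})}, St=[thunk]>
step 7: <T=x, E={x↦thunk((λx. (x x)), ∅)}, St=[thunk]>
step 8: <T=(λx. (x x)), E=∅, St=[thunk]>
step 9: <T=(x x), E={x↦thunk(x, {x↦thunk(x, {x↦thunk((λx. (x x)), ∅)})})}, St=∅>
step 10: <T=x, E={x↦thunk(x, {x↦thunk(x, {x↦thunk((λx. (x x)), ∅)})})}, St=[thunk]>
step 11: <T=x, E={x↦thunk(x, {x↦thunk((λx. (x x)), ∅)})}, St=[thunk]>
step 12: <T=x, E={x↦thunk((λx. (x x)), ∅)}, St=[thunk]>
step 13: <T=(λx. (x x)), E=∅, St=[thunk]>
step 14: <T=(x x), E={x↦thunk(x, {x↦thunk(x, {x↦thunk(x, {x↦thunk((λx. (x x)), ∅)})})})}, St=∅>
step 15: <T=x, E={x↦thunk(x, {x↦thunk(x, {x↦thunk(x, {x↦thunk((λx. (x x)), ∅)})})})}, St=[thunk]>
step 16: <T=x, E={x↦thunk(x, {x↦thunk(x, {x↦thunk((λx. (x x)), ∅)})})}, St=[thunk]>
step 17: <T=x, E={x↦thunk(x, {x↦thunk((λx. (x x)), ∅)})}, St=[thunk]>
step 18: <T=x, E={x↦thunk((λx. (x x)), ∅)}, St=[thunk]>
step 19: <T=(λx. (x x)), E=∅, St=[thunk]>
step 20: <T=(x x), E={x↦thunk(x, {x↦thunk(x, {x↦thunk(x, {x↦thunk(x, {x↦thunk((λx. (x x)), ∅)})})})})}, St=∅>
step 21: <T=x, E={x↦thunk(x, {x↦thunk(x, {x↦thunk(x, {x↦thunk(x, {x↦thunk((λx. (x x)), ∅)})})})})}, St=[thunk]>
→ 21 transitions taken and the configuration is still not final: no result within 21 steps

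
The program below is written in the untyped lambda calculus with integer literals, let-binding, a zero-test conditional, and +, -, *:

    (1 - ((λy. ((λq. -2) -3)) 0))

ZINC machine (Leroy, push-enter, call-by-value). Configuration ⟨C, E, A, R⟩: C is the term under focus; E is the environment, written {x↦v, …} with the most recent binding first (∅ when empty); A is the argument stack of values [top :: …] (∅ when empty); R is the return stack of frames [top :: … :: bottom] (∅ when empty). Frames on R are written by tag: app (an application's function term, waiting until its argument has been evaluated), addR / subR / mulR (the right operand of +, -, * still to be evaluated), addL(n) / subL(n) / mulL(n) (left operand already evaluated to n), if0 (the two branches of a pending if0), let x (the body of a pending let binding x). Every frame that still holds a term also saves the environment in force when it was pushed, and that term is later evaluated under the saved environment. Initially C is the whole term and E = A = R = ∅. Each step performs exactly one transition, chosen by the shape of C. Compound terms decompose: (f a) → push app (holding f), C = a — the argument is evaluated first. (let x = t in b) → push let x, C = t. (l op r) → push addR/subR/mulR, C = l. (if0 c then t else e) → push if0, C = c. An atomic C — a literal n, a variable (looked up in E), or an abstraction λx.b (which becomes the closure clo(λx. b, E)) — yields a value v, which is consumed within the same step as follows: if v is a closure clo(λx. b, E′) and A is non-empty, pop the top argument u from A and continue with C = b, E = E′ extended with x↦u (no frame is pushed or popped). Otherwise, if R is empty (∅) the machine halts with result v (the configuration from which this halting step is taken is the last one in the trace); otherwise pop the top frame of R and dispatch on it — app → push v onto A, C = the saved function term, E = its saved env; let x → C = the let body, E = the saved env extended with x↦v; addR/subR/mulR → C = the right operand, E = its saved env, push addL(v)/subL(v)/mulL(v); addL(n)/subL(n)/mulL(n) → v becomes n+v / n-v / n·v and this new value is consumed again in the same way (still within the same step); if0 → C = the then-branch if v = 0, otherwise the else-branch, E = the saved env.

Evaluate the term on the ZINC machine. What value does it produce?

Answer: 3

Machine steps:
step 0: <C=(1 - ((λy. ((λq. -2) -3)) 0)), E=∅, A=∅, R=∅>
step 1: <C=1, E=∅, A=∅, R=[subR]>
step 2: <C=((λy. ((λq. -2) -3)) 0), E=∅, A=∅, R=[subL(1)]>
step 3: <C=0, E=∅, A=∅, R=[app :: subL(1)]>
step 4: <C=(λy. ((λq. -2) -3)), E=∅, A=[0], R=[subL(1)]>
step 5: <C=((λq. -2) -3), E={y↦0}, A=∅, R=[subL(1)]>
step 6: <C=-3, E={y↦0}, A=∅, R=[app :: subL(1)]>
step 7: <C=(λq. -2), E={y↦0}, A=[-3], R=[subL(1)]>
step 8: <C=-2, E={q↦-3, y↦0}, A=∅, R=[subL(1)]>
→ final value 3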